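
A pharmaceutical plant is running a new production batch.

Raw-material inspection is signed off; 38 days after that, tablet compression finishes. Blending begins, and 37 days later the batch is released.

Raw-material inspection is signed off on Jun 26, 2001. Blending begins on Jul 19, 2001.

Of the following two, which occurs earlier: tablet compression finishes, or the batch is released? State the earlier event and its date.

Tablet compression finishes — Aug 3, 2001

Raw-material inspection is signed off: Jun 26, 2001.
Tablet compression finishes: Jun 26, 2001 + 38 days = Aug 3, 2001.
Blending begins: Jul 19, 2001.
The batch is released: Jul 19, 2001 + 37 days = Aug 25, 2001.
Comparing: tablet compression finishes on Aug 3, 2001 vs the batch is released on Aug 25, 2001. Earlier: tablet compression finishes.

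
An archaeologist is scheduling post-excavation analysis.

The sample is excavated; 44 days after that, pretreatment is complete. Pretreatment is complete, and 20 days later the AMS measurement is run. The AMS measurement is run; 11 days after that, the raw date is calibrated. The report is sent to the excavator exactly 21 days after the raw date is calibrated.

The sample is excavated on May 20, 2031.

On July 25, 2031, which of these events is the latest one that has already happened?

The sample is excavated: May 20, 2031.
Pretreatment is complete: May 20, 2031 + 44 days = Jul 3, 2031.
The AMS measurement is run: Jul 3, 2031 + 20 days = Jul 23, 2031.
The raw date is calibrated: Jul 23, 2031 + 11 days = Aug 3, 2031.
The report is sent to the excavator: Aug 3, 2031 + 21 days = Aug 24, 2031.
Jul 25, 2031 falls between when the AMS measurement is run (Jul 23, 2031) and when the raw date is calibrated (Aug 3, 2031).

The AMS measurement is run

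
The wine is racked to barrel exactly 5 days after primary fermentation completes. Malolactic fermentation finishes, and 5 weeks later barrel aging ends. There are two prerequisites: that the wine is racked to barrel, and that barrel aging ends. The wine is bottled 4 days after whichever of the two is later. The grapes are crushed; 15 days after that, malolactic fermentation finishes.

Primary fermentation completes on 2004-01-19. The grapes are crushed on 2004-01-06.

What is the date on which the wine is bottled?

2004-02-29

Primary fermentation completes: Jan 19, 2004.
The wine is racked to barrel: Jan 19, 2004 + 5 days = Jan 24, 2004.
The grapes are crushed: Jan 6, 2004.
Malolactic fermentation finishes: Jan 6, 2004 + 15 days = Jan 21, 2004.
Barrel aging ends: Jan 21, 2004 + 5 weeks = Feb 25, 2004.
Both prerequisites met — the wine is racked to barrel (Jan 24, 2004), barrel aging ends (Feb 25, 2004); the later is Feb 25, 2004.
The wine is bottled: Feb 25, 2004 + 4 days = Feb 29, 2004.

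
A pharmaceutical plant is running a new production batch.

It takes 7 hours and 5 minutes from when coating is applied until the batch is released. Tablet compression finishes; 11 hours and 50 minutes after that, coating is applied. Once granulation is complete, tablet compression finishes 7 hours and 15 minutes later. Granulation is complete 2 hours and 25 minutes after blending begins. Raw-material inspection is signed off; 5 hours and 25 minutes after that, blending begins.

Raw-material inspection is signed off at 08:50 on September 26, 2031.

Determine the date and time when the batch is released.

Raw-material inspection is signed off: 08:50 Sep 26, 2031.
Blending begins: 08:50 Sep 26, 2031 + 5h25m = 14:15 Sep 26, 2031.
Granulation is complete: 14:15 Sep 26, 2031 + 2h25m = 16:40 Sep 26, 2031.
Tablet compression finishes: 16:40 Sep 26, 2031 + 7h15m = 23:55 Sep 26, 2031.
Coating is applied: 23:55 Sep 26, 2031 + 11h50m = 11:45 Sep 27, 2031.
The batch is released: 11:45 Sep 27, 2031 + 7h05m = 18:50 Sep 27, 2031.

18:50 on September 27, 2031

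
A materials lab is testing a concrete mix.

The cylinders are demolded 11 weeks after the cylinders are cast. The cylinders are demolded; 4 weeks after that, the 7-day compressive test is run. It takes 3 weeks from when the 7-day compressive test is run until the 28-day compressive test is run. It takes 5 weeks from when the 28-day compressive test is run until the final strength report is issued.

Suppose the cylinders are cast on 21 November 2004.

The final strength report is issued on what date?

The cylinders are cast: Nov 21, 2004.
The cylinders are demolded: Nov 21, 2004 + 11 weeks = Feb 6, 2005.
The 7-day compressive test is run: Feb 6, 2005 + 4 weeks = Mar 6, 2005.
The 28-day compressive test is run: Mar 6, 2005 + 3 weeks = Mar 27, 2005.
The final strength report is issued: Mar 27, 2005 + 5 weeks = May 1, 2005.

1 May 2005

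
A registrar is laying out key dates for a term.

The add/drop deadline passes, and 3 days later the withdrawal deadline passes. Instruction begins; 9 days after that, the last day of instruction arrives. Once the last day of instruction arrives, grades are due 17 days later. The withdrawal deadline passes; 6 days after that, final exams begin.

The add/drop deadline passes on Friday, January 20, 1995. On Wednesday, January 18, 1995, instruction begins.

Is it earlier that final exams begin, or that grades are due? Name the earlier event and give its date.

Final exams begin — Sunday, January 29, 1995

The add/drop deadline passes: Jan 20, 1995.
The withdrawal deadline passes: Jan 20, 1995 + 3 days = Jan 23, 1995.
Final exams begin: Jan 23, 1995 + 6 days = Jan 29, 1995.
Instruction begins: Jan 18, 1995.
The last day of instruction arrives: Jan 18, 1995 + 9 days = Jan 27, 1995.
Grades are due: Jan 27, 1995 + 17 days = Feb 13, 1995.
Comparing: final exams begin on Jan 29, 1995 vs grades are due on Feb 13, 1995. Earlier: final exams begin.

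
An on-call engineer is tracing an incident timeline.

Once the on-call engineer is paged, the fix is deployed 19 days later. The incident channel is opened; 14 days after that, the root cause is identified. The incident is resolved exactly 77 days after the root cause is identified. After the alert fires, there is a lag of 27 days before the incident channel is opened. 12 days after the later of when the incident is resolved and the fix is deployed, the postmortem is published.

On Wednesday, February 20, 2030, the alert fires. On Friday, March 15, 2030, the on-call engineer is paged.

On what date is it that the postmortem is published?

Sunday, June 30, 2030

The alert fires: Feb 20, 2030.
The incident channel is opened: Feb 20, 2030 + 27 days = Mar 19, 2030.
The root cause is identified: Mar 19, 2030 + 14 days = Apr 2, 2030.
The incident is resolved: Apr 2, 2030 + 77 days = Jun 18, 2030.
The on-call engineer is paged: Mar 15, 2030.
The fix is deployed: Mar 15, 2030 + 19 days = Apr 3, 2030.
Both prerequisites met — the incident is resolved (Jun 18, 2030), the fix is deployed (Apr 3, 2030); the later is Jun 18, 2030.
The postmortem is published: Jun 18, 2030 + 12 days = Jun 30, 2030.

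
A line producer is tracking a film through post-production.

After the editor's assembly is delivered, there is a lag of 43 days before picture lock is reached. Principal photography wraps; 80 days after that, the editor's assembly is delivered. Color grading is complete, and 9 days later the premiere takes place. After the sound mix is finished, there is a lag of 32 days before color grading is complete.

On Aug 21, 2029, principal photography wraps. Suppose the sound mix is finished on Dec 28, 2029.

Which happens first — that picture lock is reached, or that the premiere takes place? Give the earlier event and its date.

Picture lock is reached — Dec 22, 2029

Principal photography wraps: Aug 21, 2029.
The editor's assembly is delivered: Aug 21, 2029 + 80 days = Nov 9, 2029.
Picture lock is reached: Nov 9, 2029 + 43 days = Dec 22, 2029.
The sound mix is finished: Dec 28, 2029.
Color grading is complete: Dec 28, 2029 + 32 days = Jan 29, 2030.
The premiere takes place: Jan 29, 2030 + 9 days = Feb 7, 2030.
Comparing: picture lock is reached on Dec 22, 2029 vs the premiere takes place on Feb 7, 2030. Earlier: picture lock is reached.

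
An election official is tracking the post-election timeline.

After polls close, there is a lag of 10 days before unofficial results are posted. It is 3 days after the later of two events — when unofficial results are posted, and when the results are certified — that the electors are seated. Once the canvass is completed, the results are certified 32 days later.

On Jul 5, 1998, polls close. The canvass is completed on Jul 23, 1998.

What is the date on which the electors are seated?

Polls close: Jul 5, 1998.
Unofficial results are posted: Jul 5, 1998 + 10 days = Jul 15, 1998.
The canvass is completed: Jul 23, 1998.
The results are certified: Jul 23, 1998 + 32 days = Aug 24, 1998.
Both prerequisites met — unofficial results are posted (Jul 15, 1998), the results are certified (Aug 24, 1998); the later is Aug 24, 1998.
The electors are seated: Aug 24, 1998 + 3 days = Aug 27, 1998.

Aug 27, 1998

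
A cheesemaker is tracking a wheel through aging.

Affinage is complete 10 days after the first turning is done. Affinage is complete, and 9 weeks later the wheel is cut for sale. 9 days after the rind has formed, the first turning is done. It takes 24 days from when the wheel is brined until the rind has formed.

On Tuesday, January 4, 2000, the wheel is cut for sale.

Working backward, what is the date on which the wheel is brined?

Monday, September 20, 1999

The wheel is cut for sale: Jan 4, 2000.
Affinage is complete: Jan 4, 2000 − 9 weeks = Nov 2, 1999.
The first turning is done: Nov 2, 1999 − 10 days = Oct 23, 1999.
The rind has formed: Oct 23, 1999 − 9 days = Oct 14, 1999.
The wheel is brined: Oct 14, 1999 − 24 days = Sep 20, 1999.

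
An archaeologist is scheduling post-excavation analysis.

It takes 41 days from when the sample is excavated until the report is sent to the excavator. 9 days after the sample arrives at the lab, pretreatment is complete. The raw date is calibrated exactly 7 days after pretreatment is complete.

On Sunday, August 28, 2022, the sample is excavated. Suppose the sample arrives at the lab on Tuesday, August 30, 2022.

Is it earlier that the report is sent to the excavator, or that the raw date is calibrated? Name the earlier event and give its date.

The raw date is calibrated — Thursday, September 15, 2022

The sample is excavated: Aug 28, 2022.
The report is sent to the excavator: Aug 28, 2022 + 41 days = Oct 8, 2022.
The sample arrives at the lab: Aug 30, 2022.
Pretreatment is complete: Aug 30, 2022 + 9 days = Sep 8, 2022.
The raw date is calibrated: Sep 8, 2022 + 7 days = Sep 15, 2022.
Comparing: the report is sent to the excavator on Oct 8, 2022 vs the raw date is calibrated on Sep 15, 2022. Earlier: the raw date is calibrated.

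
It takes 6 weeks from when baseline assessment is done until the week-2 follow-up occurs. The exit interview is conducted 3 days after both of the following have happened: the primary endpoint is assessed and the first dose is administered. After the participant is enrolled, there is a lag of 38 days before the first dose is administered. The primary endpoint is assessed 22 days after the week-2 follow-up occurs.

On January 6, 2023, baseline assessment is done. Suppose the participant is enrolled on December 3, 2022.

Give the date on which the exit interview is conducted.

March 14, 2023

Baseline assessment is done: Jan 6, 2023.
The week-2 follow-up occurs: Jan 6, 2023 + 6 weeks = Feb 17, 2023.
The primary endpoint is assessed: Feb 17, 2023 + 22 days = Mar 11, 2023.
The participant is enrolled: Dec 3, 2022.
The first dose is administered: Dec 3, 2022 + 38 days = Jan 10, 2023.
Both prerequisites met — the primary endpoint is assessed (Mar 11, 2023), the first dose is administered (Jan 10, 2023); the later is Mar 11, 2023.
The exit interview is conducted: Mar 11, 2023 + 3 days = Mar 14, 2023.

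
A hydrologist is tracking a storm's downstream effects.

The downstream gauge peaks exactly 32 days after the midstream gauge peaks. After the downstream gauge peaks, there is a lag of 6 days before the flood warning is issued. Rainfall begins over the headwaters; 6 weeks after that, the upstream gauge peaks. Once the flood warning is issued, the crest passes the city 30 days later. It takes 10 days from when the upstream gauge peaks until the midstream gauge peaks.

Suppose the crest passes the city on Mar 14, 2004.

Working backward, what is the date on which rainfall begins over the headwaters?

The crest passes the city: Mar 14, 2004.
The flood warning is issued: Mar 14, 2004 − 30 days = Feb 13, 2004.
The downstream gauge peaks: Feb 13, 2004 − 6 days = Feb 7, 2004.
The midstream gauge peaks: Feb 7, 2004 − 32 days = Jan 6, 2004.
The upstream gauge peaks: Jan 6, 2004 − 10 days = Dec 27, 2003.
Rainfall begins over the headwaters: Dec 27, 2003 − 6 weeks = Nov 15, 2003.

Nov 15, 2003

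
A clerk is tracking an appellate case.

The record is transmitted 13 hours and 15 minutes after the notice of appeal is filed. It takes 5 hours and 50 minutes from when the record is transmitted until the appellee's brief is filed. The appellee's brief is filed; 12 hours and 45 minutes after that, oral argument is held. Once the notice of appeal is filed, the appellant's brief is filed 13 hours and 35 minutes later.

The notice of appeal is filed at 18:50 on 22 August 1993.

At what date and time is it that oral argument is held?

The notice of appeal is filed: 18:50 Aug 22, 1993.
The record is transmitted: 18:50 Aug 22, 1993 + 13h15m = 08:05 Aug 23, 1993.
The appellee's brief is filed: 08:05 Aug 23, 1993 + 5h50m = 13:55 Aug 23, 1993.
Oral argument is held: 13:55 Aug 23, 1993 + 12h45m = 02:40 Aug 24, 1993.

02:40 on 24 August 1993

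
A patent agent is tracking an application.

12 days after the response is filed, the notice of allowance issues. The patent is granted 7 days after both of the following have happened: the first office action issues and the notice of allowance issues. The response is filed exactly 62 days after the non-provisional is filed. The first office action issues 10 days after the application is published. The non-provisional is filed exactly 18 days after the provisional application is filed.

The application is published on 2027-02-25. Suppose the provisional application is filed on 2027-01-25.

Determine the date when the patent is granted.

The application is published: Feb 25, 2027.
The first office action issues: Feb 25, 2027 + 10 days = Mar 7, 2027.
The provisional application is filed: Jan 25, 2027.
The non-provisional is filed: Jan 25, 2027 + 18 days = Feb 12, 2027.
The response is filed: Feb 12, 2027 + 62 days = Apr 15, 2027.
The notice of allowance issues: Apr 15, 2027 + 12 days = Apr 27, 2027.
Both prerequisites met — the first office action issues (Mar 7, 2027), the notice of allowance issues (Apr 27, 2027); the later is Apr 27, 2027.
The patent is granted: Apr 27, 2027 + 7 days = May 4, 2027.

2027-05-04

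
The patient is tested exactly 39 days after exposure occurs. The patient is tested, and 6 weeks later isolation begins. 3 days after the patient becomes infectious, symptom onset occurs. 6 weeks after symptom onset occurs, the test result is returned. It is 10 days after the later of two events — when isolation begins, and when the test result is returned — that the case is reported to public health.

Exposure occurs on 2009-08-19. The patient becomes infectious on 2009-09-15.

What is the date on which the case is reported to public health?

Exposure occurs: Aug 19, 2009.
The patient is tested: Aug 19, 2009 + 39 days = Sep 27, 2009.
Isolation begins: Sep 27, 2009 + 6 weeks = Nov 8, 2009.
The patient becomes infectious: Sep 15, 2009.
Symptom onset occurs: Sep 15, 2009 + 3 days = Sep 18, 2009.
The test result is returned: Sep 18, 2009 + 6 weeks = Oct 30, 2009.
Both prerequisites met — isolation begins (Nov 8, 2009), the test result is returned (Oct 30, 2009); the later is Nov 8, 2009.
The case is reported to public health: Nov 8, 2009 + 10 days = Nov 18, 2009.

2009-11-18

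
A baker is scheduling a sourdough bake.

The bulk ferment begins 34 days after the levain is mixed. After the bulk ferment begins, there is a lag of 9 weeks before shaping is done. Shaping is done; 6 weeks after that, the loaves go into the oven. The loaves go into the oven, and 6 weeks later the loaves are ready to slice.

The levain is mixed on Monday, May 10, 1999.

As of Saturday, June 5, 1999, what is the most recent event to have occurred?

The levain is mixed

The levain is mixed: May 10, 1999.
The bulk ferment begins: May 10, 1999 + 34 days = Jun 13, 1999.
Shaping is done: Jun 13, 1999 + 9 weeks = Aug 15, 1999.
The loaves go into the oven: Aug 15, 1999 + 6 weeks = Sep 26, 1999.
The loaves are ready to slice: Sep 26, 1999 + 6 weeks = Nov 7, 1999.
Jun 5, 1999 falls between when the levain is mixed (May 10, 1999) and when the bulk ferment begins (Jun 13, 1999).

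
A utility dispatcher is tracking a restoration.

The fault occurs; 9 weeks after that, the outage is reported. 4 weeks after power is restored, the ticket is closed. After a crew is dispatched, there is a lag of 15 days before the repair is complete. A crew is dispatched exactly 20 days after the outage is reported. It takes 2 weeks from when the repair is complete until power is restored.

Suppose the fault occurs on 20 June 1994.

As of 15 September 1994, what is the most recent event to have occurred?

A crew is dispatched

The fault occurs: Jun 20, 1994.
The outage is reported: Jun 20, 1994 + 9 weeks = Aug 22, 1994.
A crew is dispatched: Aug 22, 1994 + 20 days = Sep 11, 1994.
The repair is complete: Sep 11, 1994 + 15 days = Sep 26, 1994.
Power is restored: Sep 26, 1994 + 2 weeks = Oct 10, 1994.
The ticket is closed: Oct 10, 1994 + 4 weeks = Nov 7, 1994.
Sep 15, 1994 falls between when a crew is dispatched (Sep 11, 1994) and when the repair is complete (Sep 26, 1994).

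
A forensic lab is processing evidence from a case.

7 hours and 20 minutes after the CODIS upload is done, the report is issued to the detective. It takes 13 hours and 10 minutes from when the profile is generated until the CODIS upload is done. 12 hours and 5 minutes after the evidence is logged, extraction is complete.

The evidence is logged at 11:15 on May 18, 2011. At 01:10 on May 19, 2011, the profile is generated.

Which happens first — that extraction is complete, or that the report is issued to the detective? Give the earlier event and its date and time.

Extraction is complete — 23:20 on May 18, 2011

The evidence is logged: 11:15 May 18, 2011.
Extraction is complete: 11:15 May 18, 2011 + 12h05m = 23:20 May 18, 2011.
The profile is generated: 01:10 May 19, 2011.
The CODIS upload is done: 01:10 May 19, 2011 + 13h10m = 14:20 May 19, 2011.
The report is issued to the detective: 14:20 May 19, 2011 + 7h20m = 21:40 May 19, 2011.
Comparing: extraction is complete at 23:20 May 18, 2011 vs the report is issued to the detective at 21:40 May 19, 2011. Earlier: extraction is complete.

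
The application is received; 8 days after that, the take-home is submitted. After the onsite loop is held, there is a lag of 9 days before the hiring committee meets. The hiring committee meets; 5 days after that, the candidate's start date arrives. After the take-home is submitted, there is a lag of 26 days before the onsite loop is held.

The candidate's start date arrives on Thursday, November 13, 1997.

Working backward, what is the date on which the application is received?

The candidate's start date arrives: Nov 13, 1997.
The hiring committee meets: Nov 13, 1997 − 5 days = Nov 8, 1997.
The onsite loop is held: Nov 8, 1997 − 9 days = Oct 30, 1997.
The take-home is submitted: Oct 30, 1997 − 26 days = Oct 4, 1997.
The application is received: Oct 4, 1997 − 8 days = Sep 26, 1997.

Friday, September 26, 1997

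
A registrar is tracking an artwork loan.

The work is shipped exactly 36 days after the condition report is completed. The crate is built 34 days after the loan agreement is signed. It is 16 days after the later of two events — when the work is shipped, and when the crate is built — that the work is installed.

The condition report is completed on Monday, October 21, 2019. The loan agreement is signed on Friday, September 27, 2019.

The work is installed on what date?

Thursday, December 12, 2019

The condition report is completed: Oct 21, 2019.
The work is shipped: Oct 21, 2019 + 36 days = Nov 26, 2019.
The loan agreement is signed: Sep 27, 2019.
The crate is built: Sep 27, 2019 + 34 days = Oct 31, 2019.
Both prerequisites met — the work is shipped (Nov 26, 2019), the crate is built (Oct 31, 2019); the later is Nov 26, 2019.
The work is installed: Nov 26, 2019 + 16 days = Dec 12, 2019.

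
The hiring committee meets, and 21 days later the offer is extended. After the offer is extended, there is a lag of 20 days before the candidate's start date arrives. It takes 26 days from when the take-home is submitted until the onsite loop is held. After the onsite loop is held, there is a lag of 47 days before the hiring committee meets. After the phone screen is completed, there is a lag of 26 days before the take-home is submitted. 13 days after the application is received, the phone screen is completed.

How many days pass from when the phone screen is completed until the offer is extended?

120 days

Causal path: the phone screen is completed → the take-home is submitted → the onsite loop is held → the hiring committee meets → the offer is extended.
Total delay along the path: 26 + 26 + 47 + 21 = 120 days.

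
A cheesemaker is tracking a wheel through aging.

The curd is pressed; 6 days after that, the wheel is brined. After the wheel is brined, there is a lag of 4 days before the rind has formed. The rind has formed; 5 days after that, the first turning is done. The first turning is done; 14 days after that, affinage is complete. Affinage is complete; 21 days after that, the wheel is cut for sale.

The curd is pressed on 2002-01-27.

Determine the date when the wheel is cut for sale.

The curd is pressed: Jan 27, 2002.
The wheel is brined: Jan 27, 2002 + 6 days = Feb 2, 2002.
The rind has formed: Feb 2, 2002 + 4 days = Feb 6, 2002.
The first turning is done: Feb 6, 2002 + 5 days = Feb 11, 2002.
Affinage is complete: Feb 11, 2002 + 14 days = Feb 25, 2002.
The wheel is cut for sale: Feb 25, 2002 + 21 days = Mar 18, 2002.

2002-03-18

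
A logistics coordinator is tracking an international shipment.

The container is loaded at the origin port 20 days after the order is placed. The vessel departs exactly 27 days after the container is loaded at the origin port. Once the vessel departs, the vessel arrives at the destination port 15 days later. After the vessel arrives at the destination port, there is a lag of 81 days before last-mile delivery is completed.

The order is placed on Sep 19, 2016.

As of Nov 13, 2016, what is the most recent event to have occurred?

The order is placed: Sep 19, 2016.
The container is loaded at the origin port: Sep 19, 2016 + 20 days = Oct 9, 2016.
The vessel departs: Oct 9, 2016 + 27 days = Nov 5, 2016.
The vessel arrives at the destination port: Nov 5, 2016 + 15 days = Nov 20, 2016.
Last-mile delivery is completed: Nov 20, 2016 + 81 days = Feb 9, 2017.
Nov 13, 2016 falls between when the vessel departs (Nov 5, 2016) and when the vessel arrives at the destination port (Nov 20, 2016).

The vessel departs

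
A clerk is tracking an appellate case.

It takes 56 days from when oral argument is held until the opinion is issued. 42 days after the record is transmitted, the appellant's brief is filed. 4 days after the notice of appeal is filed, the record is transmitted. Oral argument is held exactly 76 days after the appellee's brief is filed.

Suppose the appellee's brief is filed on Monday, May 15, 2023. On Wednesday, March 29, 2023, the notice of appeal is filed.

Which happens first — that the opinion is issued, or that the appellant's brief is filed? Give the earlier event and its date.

The appellant's brief is filed — Sunday, May 14, 2023

The appellee's brief is filed: May 15, 2023.
Oral argument is held: May 15, 2023 + 76 days = Jul 30, 2023.
The opinion is issued: Jul 30, 2023 + 56 days = Sep 24, 2023.
The notice of appeal is filed: Mar 29, 2023.
The record is transmitted: Mar 29, 2023 + 4 days = Apr 2, 2023.
The appellant's brief is filed: Apr 2, 2023 + 42 days = May 14, 2023.
Comparing: the opinion is issued on Sep 24, 2023 vs the appellant's brief is filed on May 14, 2023. Earlier: the appellant's brief is filed.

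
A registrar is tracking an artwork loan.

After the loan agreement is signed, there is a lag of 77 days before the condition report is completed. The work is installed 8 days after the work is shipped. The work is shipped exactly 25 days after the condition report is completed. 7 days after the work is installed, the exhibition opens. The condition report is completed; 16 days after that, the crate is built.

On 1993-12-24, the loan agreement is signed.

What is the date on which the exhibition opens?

The loan agreement is signed: Dec 24, 1993.
The condition report is completed: Dec 24, 1993 + 77 days = Mar 11, 1994.
The work is shipped: Mar 11, 1994 + 25 days = Apr 5, 1994.
The work is installed: Apr 5, 1994 + 8 days = Apr 13, 1994.
The exhibition opens: Apr 13, 1994 + 7 days = Apr 20, 1994.

1994-04-20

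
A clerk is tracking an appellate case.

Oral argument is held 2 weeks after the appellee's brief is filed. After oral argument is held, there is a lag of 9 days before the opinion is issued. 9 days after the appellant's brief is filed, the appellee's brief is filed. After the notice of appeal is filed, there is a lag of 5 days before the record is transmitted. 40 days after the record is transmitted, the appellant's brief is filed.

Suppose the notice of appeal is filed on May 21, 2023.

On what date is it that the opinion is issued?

Aug 6, 2023

The notice of appeal is filed: May 21, 2023.
The record is transmitted: May 21, 2023 + 5 days = May 26, 2023.
The appellant's brief is filed: May 26, 2023 + 40 days = Jul 5, 2023.
The appellee's brief is filed: Jul 5, 2023 + 9 days = Jul 14, 2023.
Oral argument is held: Jul 14, 2023 + 2 weeks = Jul 28, 2023.
The opinion is issued: Jul 28, 2023 + 9 days = Aug 6, 2023.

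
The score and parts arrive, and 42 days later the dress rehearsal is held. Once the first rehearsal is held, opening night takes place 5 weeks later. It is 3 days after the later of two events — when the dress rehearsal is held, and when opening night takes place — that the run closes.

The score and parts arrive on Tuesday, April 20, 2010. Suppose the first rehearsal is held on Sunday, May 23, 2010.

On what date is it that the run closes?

The score and parts arrive: Apr 20, 2010.
The dress rehearsal is held: Apr 20, 2010 + 42 days = Jun 1, 2010.
The first rehearsal is held: May 23, 2010.
Opening night takes place: May 23, 2010 + 5 weeks = Jun 27, 2010.
Both prerequisites met — the dress rehearsal is held (Jun 1, 2010), opening night takes place (Jun 27, 2010); the later is Jun 27, 2010.
The run closes: Jun 27, 2010 + 3 days = Jun 30, 2010.

Wednesday, June 30, 2010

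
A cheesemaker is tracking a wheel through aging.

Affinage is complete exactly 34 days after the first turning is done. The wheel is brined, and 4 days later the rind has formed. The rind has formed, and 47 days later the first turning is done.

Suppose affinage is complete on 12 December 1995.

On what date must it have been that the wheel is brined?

18 September 1995

Affinage is complete: Dec 12, 1995.
The first turning is done: Dec 12, 1995 − 34 days = Nov 8, 1995.
The rind has formed: Nov 8, 1995 − 47 days = Sep 22, 1995.
The wheel is brined: Sep 22, 1995 − 4 days = Sep 18, 1995.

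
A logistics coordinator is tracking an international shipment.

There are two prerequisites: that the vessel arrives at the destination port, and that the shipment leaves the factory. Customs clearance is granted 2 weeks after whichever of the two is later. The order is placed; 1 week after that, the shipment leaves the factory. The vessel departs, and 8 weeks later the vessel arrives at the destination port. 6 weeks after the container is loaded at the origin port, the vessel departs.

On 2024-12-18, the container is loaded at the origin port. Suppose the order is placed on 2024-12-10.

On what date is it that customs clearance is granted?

The container is loaded at the origin port: Dec 18, 2024.
The vessel departs: Dec 18, 2024 + 6 weeks = Jan 29, 2025.
The vessel arrives at the destination port: Jan 29, 2025 + 8 weeks = Mar 26, 2025.
The order is placed: Dec 10, 2024.
The shipment leaves the factory: Dec 10, 2024 + 1 week = Dec 17, 2024.
Both prerequisites met — the vessel arrives at the destination port (Mar 26, 2025), the shipment leaves the factory (Dec 17, 2024); the later is Mar 26, 2025.
Customs clearance is granted: Mar 26, 2025 + 2 weeks = Apr 9, 2025.

2025-04-09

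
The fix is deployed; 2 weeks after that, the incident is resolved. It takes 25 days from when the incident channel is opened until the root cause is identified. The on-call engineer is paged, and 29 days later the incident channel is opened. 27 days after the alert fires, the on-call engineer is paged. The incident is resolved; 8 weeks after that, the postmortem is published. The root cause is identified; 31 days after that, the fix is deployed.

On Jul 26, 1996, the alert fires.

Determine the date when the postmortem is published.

The alert fires: Jul 26, 1996.
The on-call engineer is paged: Jul 26, 1996 + 27 days = Aug 22, 1996.
The incident channel is opened: Aug 22, 1996 + 29 days = Sep 20, 1996.
The root cause is identified: Sep 20, 1996 + 25 days = Oct 15, 1996.
The fix is deployed: Oct 15, 1996 + 31 days = Nov 15, 1996.
The incident is resolved: Nov 15, 1996 + 2 weeks = Nov 29, 1996.
The postmortem is published: Nov 29, 1996 + 8 weeks = Jan 24, 1997.

Jan 24, 1997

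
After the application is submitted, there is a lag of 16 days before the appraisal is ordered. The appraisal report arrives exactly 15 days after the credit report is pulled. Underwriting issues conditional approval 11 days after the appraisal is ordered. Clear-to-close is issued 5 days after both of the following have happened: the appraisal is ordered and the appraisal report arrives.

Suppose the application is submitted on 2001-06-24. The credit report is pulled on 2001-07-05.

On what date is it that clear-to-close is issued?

2001-07-25

The application is submitted: Jun 24, 2001.
The appraisal is ordered: Jun 24, 2001 + 16 days = Jul 10, 2001.
The credit report is pulled: Jul 5, 2001.
The appraisal report arrives: Jul 5, 2001 + 15 days = Jul 20, 2001.
Both prerequisites met — the appraisal is ordered (Jul 10, 2001), the appraisal report arrives (Jul 20, 2001); the later is Jul 20, 2001.
Clear-to-close is issued: Jul 20, 2001 + 5 days = Jul 25, 2001.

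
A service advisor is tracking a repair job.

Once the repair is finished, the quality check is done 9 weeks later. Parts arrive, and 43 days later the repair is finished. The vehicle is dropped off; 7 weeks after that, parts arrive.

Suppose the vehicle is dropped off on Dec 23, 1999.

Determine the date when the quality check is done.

May 26, 2000

The vehicle is dropped off: Dec 23, 1999.
Parts arrive: Dec 23, 1999 + 7 weeks = Feb 10, 2000.
The repair is finished: Feb 10, 2000 + 43 days = Mar 24, 2000.
The quality check is done: Mar 24, 2000 + 9 weeks = May 26, 2000.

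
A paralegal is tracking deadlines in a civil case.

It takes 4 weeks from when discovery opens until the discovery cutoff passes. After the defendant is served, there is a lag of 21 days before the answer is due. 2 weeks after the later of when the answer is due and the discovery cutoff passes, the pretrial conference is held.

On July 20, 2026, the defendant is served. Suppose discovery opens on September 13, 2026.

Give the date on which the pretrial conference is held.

The defendant is served: Jul 20, 2026.
The answer is due: Jul 20, 2026 + 21 days = Aug 10, 2026.
Discovery opens: Sep 13, 2026.
The discovery cutoff passes: Sep 13, 2026 + 4 weeks = Oct 11, 2026.
Both prerequisites met — the answer is due (Aug 10, 2026), the discovery cutoff passes (Oct 11, 2026); the later is Oct 11, 2026.
The pretrial conference is held: Oct 11, 2026 + 2 weeks = Oct 25, 2026.

October 25, 2026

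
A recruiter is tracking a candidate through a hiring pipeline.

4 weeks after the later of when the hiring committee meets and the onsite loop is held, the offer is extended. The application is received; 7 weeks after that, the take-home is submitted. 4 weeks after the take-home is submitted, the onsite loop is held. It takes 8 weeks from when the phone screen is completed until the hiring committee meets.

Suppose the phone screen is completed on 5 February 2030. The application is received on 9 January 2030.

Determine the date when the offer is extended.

30 April 2030

The phone screen is completed: Feb 5, 2030.
The hiring committee meets: Feb 5, 2030 + 8 weeks = Apr 2, 2030.
The application is received: Jan 9, 2030.
The take-home is submitted: Jan 9, 2030 + 7 weeks = Feb 27, 2030.
The onsite loop is held: Feb 27, 2030 + 4 weeks = Mar 27, 2030.
Both prerequisites met — the hiring committee meets (Apr 2, 2030), the onsite loop is held (Mar 27, 2030); the later is Apr 2, 2030.
The offer is extended: Apr 2, 2030 + 4 weeks = Apr 30, 2030.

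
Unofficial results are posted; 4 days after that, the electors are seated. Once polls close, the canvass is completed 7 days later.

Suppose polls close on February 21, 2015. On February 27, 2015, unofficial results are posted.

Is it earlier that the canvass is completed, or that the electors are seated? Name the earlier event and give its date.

Polls close: Feb 21, 2015.
The canvass is completed: Feb 21, 2015 + 7 days = Feb 28, 2015.
Unofficial results are posted: Feb 27, 2015.
The electors are seated: Feb 27, 2015 + 4 days = Mar 3, 2015.
Comparing: the canvass is completed on Feb 28, 2015 vs the electors are seated on Mar 3, 2015. Earlier: the canvass is completed.

The canvass is completed — February 28, 2015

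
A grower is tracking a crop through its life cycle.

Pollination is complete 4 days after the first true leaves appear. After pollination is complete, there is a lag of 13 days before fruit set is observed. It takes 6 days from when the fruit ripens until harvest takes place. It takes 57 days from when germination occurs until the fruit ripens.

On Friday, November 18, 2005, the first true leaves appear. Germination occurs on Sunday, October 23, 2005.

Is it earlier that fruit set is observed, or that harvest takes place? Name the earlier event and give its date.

The first true leaves appear: Nov 18, 2005.
Pollination is complete: Nov 18, 2005 + 4 days = Nov 22, 2005.
Fruit set is observed: Nov 22, 2005 + 13 days = Dec 5, 2005.
Germination occurs: Oct 23, 2005.
The fruit ripens: Oct 23, 2005 + 57 days = Dec 19, 2005.
Harvest takes place: Dec 19, 2005 + 6 days = Dec 25, 2005.
Comparing: fruit set is observed on Dec 5, 2005 vs harvest takes place on Dec 25, 2005. Earlier: fruit set is observed.

Fruit set is observed — Monday, December 5, 2005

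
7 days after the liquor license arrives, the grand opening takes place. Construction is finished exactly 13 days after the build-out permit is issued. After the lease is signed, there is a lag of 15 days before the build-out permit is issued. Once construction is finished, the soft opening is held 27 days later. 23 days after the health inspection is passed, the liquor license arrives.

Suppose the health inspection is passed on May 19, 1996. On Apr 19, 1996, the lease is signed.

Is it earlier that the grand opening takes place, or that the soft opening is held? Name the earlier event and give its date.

The health inspection is passed: May 19, 1996.
The liquor license arrives: May 19, 1996 + 23 days = Jun 11, 1996.
The grand opening takes place: Jun 11, 1996 + 7 days = Jun 18, 1996.
The lease is signed: Apr 19, 1996.
The build-out permit is issued: Apr 19, 1996 + 15 days = May 4, 1996.
Construction is finished: May 4, 1996 + 13 days = May 17, 1996.
The soft opening is held: May 17, 1996 + 27 days = Jun 13, 1996.
Comparing: the grand opening takes place on Jun 18, 1996 vs the soft opening is held on Jun 13, 1996. Earlier: the soft opening is held.

The soft opening is held — Jun 13, 1996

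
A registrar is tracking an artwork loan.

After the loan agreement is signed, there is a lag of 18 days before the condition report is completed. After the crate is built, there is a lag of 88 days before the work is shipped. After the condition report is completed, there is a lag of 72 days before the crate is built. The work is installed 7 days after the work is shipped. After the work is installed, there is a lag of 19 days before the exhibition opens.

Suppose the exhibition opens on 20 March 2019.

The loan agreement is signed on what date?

The exhibition opens: Mar 20, 2019.
The work is installed: Mar 20, 2019 − 19 days = Mar 1, 2019.
The work is shipped: Mar 1, 2019 − 7 days = Feb 22, 2019.
The crate is built: Feb 22, 2019 − 88 days = Nov 26, 2018.
The condition report is completed: Nov 26, 2018 − 72 days = Sep 15, 2018.
The loan agreement is signed: Sep 15, 2018 − 18 days = Aug 28, 2018.

28 August 2018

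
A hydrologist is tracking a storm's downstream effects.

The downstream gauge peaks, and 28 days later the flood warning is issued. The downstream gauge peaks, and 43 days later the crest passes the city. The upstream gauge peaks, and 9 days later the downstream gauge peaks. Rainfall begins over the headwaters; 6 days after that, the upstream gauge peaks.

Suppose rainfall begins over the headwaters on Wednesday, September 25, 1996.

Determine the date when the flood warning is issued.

Thursday, November 7, 1996

Rainfall begins over the headwaters: Sep 25, 1996.
The upstream gauge peaks: Sep 25, 1996 + 6 days = Oct 1, 1996.
The downstream gauge peaks: Oct 1, 1996 + 9 days = Oct 10, 1996.
The flood warning is issued: Oct 10, 1996 + 28 days = Nov 7, 1996.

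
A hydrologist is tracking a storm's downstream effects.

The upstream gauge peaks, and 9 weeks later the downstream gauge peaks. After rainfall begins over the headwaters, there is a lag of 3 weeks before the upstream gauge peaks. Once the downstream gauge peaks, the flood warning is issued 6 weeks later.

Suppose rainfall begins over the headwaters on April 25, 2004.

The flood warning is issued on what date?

Rainfall begins over the headwaters: Apr 25, 2004.
The upstream gauge peaks: Apr 25, 2004 + 3 weeks = May 16, 2004.
The downstream gauge peaks: May 16, 2004 + 9 weeks = Jul 18, 2004.
The flood warning is issued: Jul 18, 2004 + 6 weeks = Aug 29, 2004.

August 29, 2004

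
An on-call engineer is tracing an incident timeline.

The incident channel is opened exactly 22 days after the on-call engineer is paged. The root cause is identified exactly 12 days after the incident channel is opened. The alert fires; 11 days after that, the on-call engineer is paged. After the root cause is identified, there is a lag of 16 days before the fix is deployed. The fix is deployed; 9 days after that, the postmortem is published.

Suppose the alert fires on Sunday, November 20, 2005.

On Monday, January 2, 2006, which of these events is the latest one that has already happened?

The incident channel is opened

The alert fires: Nov 20, 2005.
The on-call engineer is paged: Nov 20, 2005 + 11 days = Dec 1, 2005.
The incident channel is opened: Dec 1, 2005 + 22 days = Dec 23, 2005.
The root cause is identified: Dec 23, 2005 + 12 days = Jan 4, 2006.
The fix is deployed: Jan 4, 2006 + 16 days = Jan 20, 2006.
The postmortem is published: Jan 20, 2006 + 9 days = Jan 29, 2006.
Jan 2, 2006 falls between when the incident channel is opened (Dec 23, 2005) and when the root cause is identified (Jan 4, 2006).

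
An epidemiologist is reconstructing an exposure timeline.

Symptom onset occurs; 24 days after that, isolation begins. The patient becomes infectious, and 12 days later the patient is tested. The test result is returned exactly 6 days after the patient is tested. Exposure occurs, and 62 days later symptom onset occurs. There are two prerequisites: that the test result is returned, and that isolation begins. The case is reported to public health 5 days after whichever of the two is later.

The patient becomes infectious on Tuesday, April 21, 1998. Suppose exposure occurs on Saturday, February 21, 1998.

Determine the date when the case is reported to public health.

The patient becomes infectious: Apr 21, 1998.
The patient is tested: Apr 21, 1998 + 12 days = May 3, 1998.
The test result is returned: May 3, 1998 + 6 days = May 9, 1998.
Exposure occurs: Feb 21, 1998.
Symptom onset occurs: Feb 21, 1998 + 62 days = Apr 24, 1998.
Isolation begins: Apr 24, 1998 + 24 days = May 18, 1998.
Both prerequisites met — the test result is returned (May 9, 1998), isolation begins (May 18, 1998); the later is May 18, 1998.
The case is reported to public health: May 18, 1998 + 5 days = May 23, 1998.

Saturday, May 23, 1998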